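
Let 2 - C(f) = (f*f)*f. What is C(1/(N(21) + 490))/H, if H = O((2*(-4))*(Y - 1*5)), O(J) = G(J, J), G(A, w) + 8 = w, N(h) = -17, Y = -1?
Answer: 211647633/4232952680 ≈ 0.050000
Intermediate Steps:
G(A, w) = -8 + w
O(J) = -8 + J
C(f) = 2 - f³ (C(f) = 2 - f*f*f = 2 - f²*f = 2 - f³)
H = 40 (H = -8 + (2*(-4))*(-1 - 1*5) = -8 - 8*(-1 - 5) = -8 - 8*(-6) = -8 + 48 = 40)
C(1/(N(21) + 490))/H = (2 - (1/(-17 + 490))³)/40 = (2 - (1/473)³)*(1/40) = (2 - 1*1/105823817)*(1/40) = (2 - 1/105823817)*(1/40) = (211647633/105823817)*(1/40) = 211647633/4232952680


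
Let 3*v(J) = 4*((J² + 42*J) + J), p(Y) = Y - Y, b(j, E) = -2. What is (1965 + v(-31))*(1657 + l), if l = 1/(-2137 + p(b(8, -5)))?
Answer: 5201740752/2137 ≈ 2.4341e+6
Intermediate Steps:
p(Y) = 0
l = -1/2137 (l = 1/(-2137 + 0) = 1/(-2137) = -1/2137 ≈ -0.00046795)
v(J) = 4*J²/3 + 172*J/3 (v(J) = (4*((J² + 42*J) + J))/3 = (4*(J² + 43*J))/3 = (4*J² + 172*J)/3 = 4*J²/3 + 172*J/3)
(1965 + v(-31))*(1657 + l) = (1965 + (4/3)*(-31)*(43 - 31))*(1657 - 1/2137) = (1965 + (4/3)*(-31)*12)*(3541008/2137) = (1965 - 496)*(3541008/2137) = 1469*(3541008/2137) = 5201740752/2137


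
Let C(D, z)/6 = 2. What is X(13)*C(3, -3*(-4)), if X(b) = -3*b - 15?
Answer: -648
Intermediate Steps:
X(b) = -15 - 3*b
C(D, z) = 12 (C(D, z) = 6*2 = 12)
X(13)*C(3, -3*(-4)) = (-15 - 3*13)*12 = (-15 - 39)*12 = -54*12 = -648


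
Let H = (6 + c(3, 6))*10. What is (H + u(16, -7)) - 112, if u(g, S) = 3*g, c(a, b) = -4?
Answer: -44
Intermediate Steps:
H = 20 (H = (6 - 4)*10 = 2*10 = 20)
(H + u(16, -7)) - 112 = (20 + 3*16) - 112 = (20 + 48) - 112 = 68 - 112 = -44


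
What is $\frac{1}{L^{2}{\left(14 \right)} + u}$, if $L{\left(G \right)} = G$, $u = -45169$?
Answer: $- \frac{1}{44973} \approx -2.2236 \cdot 10^{-5}$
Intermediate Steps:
$\frac{1}{L^{2}{\left(14 \right)} + u} = \frac{1}{14^{2} - 45169} = \frac{1}{196 - 45169} = \frac{1}{-44973} = - \frac{1}{44973}$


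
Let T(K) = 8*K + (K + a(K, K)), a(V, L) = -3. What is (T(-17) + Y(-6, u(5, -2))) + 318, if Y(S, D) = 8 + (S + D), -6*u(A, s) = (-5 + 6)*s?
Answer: 493/3 ≈ 164.33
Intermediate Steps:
u(A, s) = -s/6 (u(A, s) = -(-5 + 6)*s/6 = -s/6)
Y(S, D) = 8 + D + S (Y(S, D) = 8 + (D + S) = 8 + D + S)
T(K) = -3 + 9*K (T(K) = 8*K + (K - 3) = 8*K + (-3 + K) = -3 + 9*K)
(T(-17) + Y(-6, u(5, -2))) + 318 = ((-3 + 9*(-17)) + (8 - ⅙*(-2) - 6)) + 318 = ((-3 - 153) + (8 + ⅓ - 6)) + 318 = (-156 + 7/3) + 318 = -461/3 + 318 = 493/3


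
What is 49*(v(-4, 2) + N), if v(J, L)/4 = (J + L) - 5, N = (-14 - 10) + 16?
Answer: -1764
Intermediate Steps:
N = -8 (N = -24 + 16 = -8)
v(J, L) = -20 + 4*J + 4*L (v(J, L) = 4*((J + L) - 5) = 4*(-5 + J + L) = -20 + 4*J + 4*L)
49*(v(-4, 2) + N) = 49*((-20 + 4*(-4) + 4*2) - 8) = 49*((-20 - 16 + 8) - 8) = 49*(-28 - 8) = 49*(-36) = -1764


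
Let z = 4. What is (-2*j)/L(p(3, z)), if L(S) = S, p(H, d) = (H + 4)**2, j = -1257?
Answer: 2514/49 ≈ 51.306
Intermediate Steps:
p(H, d) = (4 + H)**2
(-2*j)/L(p(3, z)) = (-2*(-1257))/((4 + 3)**2) = 2514/(7**2) = 2514/49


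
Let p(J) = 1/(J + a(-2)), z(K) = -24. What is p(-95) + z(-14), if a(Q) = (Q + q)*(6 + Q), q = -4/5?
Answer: -12749/531 ≈ -24.009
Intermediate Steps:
q = -⅘ (q = -4*⅕ = -⅘ ≈ -0.80000)
a(Q) = (6 + Q)*(-⅘ + Q) (a(Q) = (Q - ⅘)*(6 + Q) = (-⅘ + Q)*(6 + Q) = (6 + Q)*(-⅘ + Q))
p(J) = 1/(-56/5 + J) (p(J) = 1/(J + (-24/5 + (-2)² + (26/5)*(-2))) = 1/(J + (-24/5 + 4 - 52/5)) = 1/(J - 56/5) = 1/(-56/5 + J))
p(-95) + z(-14) = 5/(-56 + 5*(-95)) - 24 = 5/(-56 - 475) - 24 = 5/(-531) - 24 = 5*(-1/531) - 24 = -5/531 - 24 = -12749/531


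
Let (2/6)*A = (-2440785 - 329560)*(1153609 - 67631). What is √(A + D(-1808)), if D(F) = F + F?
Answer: I*√9025601170846 ≈ 3.0043e+6*I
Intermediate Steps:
A = -9025601167230 (A = 3*((-2440785 - 329560)*(1153609 - 67631)) = 3*(-2770345*1085978) = 3*(-3008533722410) = -9025601167230)
D(F) = 2*F
√(A + D(-1808)) = √(-9025601167230 + 2*(-1808)) = √(-9025601167230 - 3616) = √(-9025601170846) = I*√9025601170846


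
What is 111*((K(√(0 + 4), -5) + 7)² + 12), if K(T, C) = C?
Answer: 1776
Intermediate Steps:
111*((K(√(0 + 4), -5) + 7)² + 12) = 111*((-5 + 7)² + 12) = 111*(2² + 12) = 111*(4 + 12) = 111*16 = 1776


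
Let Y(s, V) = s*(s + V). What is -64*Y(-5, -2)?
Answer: -2240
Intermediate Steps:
Y(s, V) = s*(V + s)
-64*Y(-5, -2) = -(-320)*(-2 - 5) = -(-320)*(-7) = -64*35 = -2240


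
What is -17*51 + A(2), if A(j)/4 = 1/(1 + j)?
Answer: -2597/3 ≈ -865.67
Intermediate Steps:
A(j) = 4/(1 + j)
-17*51 + A(2) = -17*51 + 4/(1 + 2) = -867 + 4/3 = -2597/3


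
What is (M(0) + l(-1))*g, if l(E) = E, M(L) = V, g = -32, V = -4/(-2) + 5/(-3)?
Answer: 64/3 ≈ 21.333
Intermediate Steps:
V = ⅓ (V = -4*(-½) + 5*(-⅓) = 2 - 5/3 = ⅓ ≈ 0.33333)
M(L) = ⅓
(M(0) + l(-1))*g = (⅓ - 1)*(-32) = -⅔*(-32) = 64/3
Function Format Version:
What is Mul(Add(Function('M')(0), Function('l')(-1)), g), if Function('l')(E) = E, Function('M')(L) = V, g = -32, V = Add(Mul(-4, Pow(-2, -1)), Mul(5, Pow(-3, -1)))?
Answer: Rational(64, 3) ≈ 21.333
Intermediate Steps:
V = Rational(1, 3) (V = Add(Mul(-4, Rational(-1, 2)), Mul(5, Rational(-1, 3))) = Add(2, Rational(-5, 3)) = Rational(1, 3) ≈ 0.33333)
Function('M')(L) = Rational(1, 3)
Mul(Add(Function('M')(0), Function('l')(-1)), g) = Mul(Add(Rational(1, 3), -1), -32) = Mul(Rational(-2, 3), -32) = Rational(64, 3)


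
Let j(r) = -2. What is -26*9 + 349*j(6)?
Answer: -932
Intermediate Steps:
-26*9 + 349*j(6) = -26*9 + 349*(-2) = -234 - 698 = -932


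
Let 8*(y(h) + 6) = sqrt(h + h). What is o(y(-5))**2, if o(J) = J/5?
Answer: (48 - I*sqrt(10))**2/1600 ≈ 1.4338 - 0.18974*I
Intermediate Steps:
y(h) = -6 + sqrt(2)*sqrt(h)/8 (y(h) = -6 + sqrt(h + h)/8 = -6 + sqrt(2*h)/8 = -6 + (sqrt(2)*sqrt(h))/8 = -6 + sqrt(2)*sqrt(h)/8)
o(J) = J/5 (o(J) = J*(1/5) = J/5)
o(y(-5))**2 = ((-6 + sqrt(2)*sqrt(-5)/8)/5)**2 = ((-6 + sqrt(2)*(I*sqrt(5))/8)/5)**2 = ((-6 + I*sqrt(10)/8)/5)**2 = (-6/5 + I*sqrt(10)/40)**2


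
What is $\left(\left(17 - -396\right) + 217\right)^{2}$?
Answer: $396900$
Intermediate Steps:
$\left(\left(17 - -396\right) + 217\right)^{2} = \left(\left(17 + 396\right) + 217\right)^{2} = \left(413 + 217\right)^{2} = 630^{2} = 396900$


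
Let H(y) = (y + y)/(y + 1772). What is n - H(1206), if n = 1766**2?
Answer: 4643826478/1489 ≈ 3.1188e+6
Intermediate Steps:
H(y) = 2*y/(1772 + y) (H(y) = (2*y)/(1772 + y) = 2*y/(1772 + y))
n = 3118756
n - H(1206) = 3118756 - 2*1206/(1772 + 1206) = 3118756 - 2*1206/2978 = 3118756 - 1*1206/1489 = 3118756 - 1206/1489 = 4643826478/1489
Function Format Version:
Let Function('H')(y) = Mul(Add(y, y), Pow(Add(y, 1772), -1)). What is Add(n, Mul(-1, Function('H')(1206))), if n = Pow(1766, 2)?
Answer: Rational(4643826478, 1489) ≈ 3.1188e+6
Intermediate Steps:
Function('H')(y) = Mul(2, y, Pow(Add(1772, y), -1)) (Function('H')(y) = Mul(Mul(2, y), Pow(Add(1772, y), -1)) = Mul(2, y, Pow(Add(1772, y), -1)))
n = 3118756
Add(n, Mul(-1, Function('H')(1206))) = Add(3118756, Mul(-1, Mul(2, 1206, Pow(Add(1772, 1206), -1)))) = Add(3118756, Mul(-1, Mul(2, 1206, Pow(2978, -1)))) = Add(3118756, Mul(-1, Mul(2, 1206, Rational(1, 2978)))) = Add(3118756, Mul(-1, Rational(1206, 1489))) = Add(3118756, Rational(-1206, 1489)) = Rational(4643826478, 1489)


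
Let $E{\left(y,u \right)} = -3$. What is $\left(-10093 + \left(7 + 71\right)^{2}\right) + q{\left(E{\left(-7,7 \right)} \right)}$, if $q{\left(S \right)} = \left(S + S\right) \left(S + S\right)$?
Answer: $-3973$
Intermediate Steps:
$q{\left(S \right)} = 4 S^{2}$ ($q{\left(S \right)} = 2 S 2 S = 4 S^{2}$)
$\left(-10093 + \left(7 + 71\right)^{2}\right) + q{\left(E{\left(-7,7 \right)} \right)} = \left(-10093 + \left(7 + 71\right)^{2}\right) + 4 \left(-3\right)^{2} = \left(-10093 + 78^{2}\right) + 4 \cdot 9 = \left(-10093 + 6084\right) + 36 = -4009 + 36 = -3973$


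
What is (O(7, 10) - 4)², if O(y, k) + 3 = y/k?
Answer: 3969/100 ≈ 39.690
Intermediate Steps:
O(y, k) = -3 + y/k
(O(7, 10) - 4)² = ((-3 + 7/10) - 4)² = (-23/10 - 4)² = (-63/10)² = 3969/100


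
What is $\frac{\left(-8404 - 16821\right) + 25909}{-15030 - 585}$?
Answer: $- \frac{76}{1735} \approx -0.043804$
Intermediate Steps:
$\frac{\left(-8404 - 16821\right) + 25909}{-15030 - 585} = \frac{-25225 + 25909}{-15615} = 684 \left(- \frac{1}{15615}\right) = - \frac{76}{1735}$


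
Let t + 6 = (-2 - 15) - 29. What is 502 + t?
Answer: 450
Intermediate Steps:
t = -52 (t = -6 + ((-2 - 15) - 29) = -6 + (-17 - 29) = -6 - 46 = -52)
502 + t = 502 - 52 = 450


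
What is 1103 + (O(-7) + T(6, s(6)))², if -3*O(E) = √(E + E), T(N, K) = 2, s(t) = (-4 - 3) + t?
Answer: 9949/9 - 4*I*√14/3 ≈ 1105.4 - 4.9889*I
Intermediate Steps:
s(t) = -7 + t
O(E) = -√2*√E/3 (O(E) = -√(E + E)/3 = -√2*√E/3)
1103 + (O(-7) + T(6, s(6)))² = 1103 + (-√2*√(-7)/3 + 2)² = 1103 + (-√2*I*√7/3 + 2)² = 1103 + (-I*√14/3 + 2)² = 1103 + (2 - I*√14/3)²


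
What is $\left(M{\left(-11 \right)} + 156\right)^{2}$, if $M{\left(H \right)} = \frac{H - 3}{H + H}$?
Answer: $\frac{2968729}{121} \approx 24535.0$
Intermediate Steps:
$M{\left(H \right)} = \frac{-3 + H}{2 H}$
$\left(M{\left(-11 \right)} + 156\right)^{2} = \left(\frac{-3 - 11}{2 \left(-11\right)} + 156\right)^{2} = \left(\frac{1}{2} \left(- \frac{1}{11}\right) \left(-14\right) + 156\right)^{2} = \left(\frac{7}{11} + 156\right)^{2} = \left(\frac{1723}{11}\right)^{2} = \frac{2968729}{121}$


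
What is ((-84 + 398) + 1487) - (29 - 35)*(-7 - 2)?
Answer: 1747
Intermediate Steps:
((-84 + 398) + 1487) - (29 - 35)*(-7 - 2) = (314 + 1487) - (-6)*(-9) = 1801 - 1*54 = 1801 - 54 = 1747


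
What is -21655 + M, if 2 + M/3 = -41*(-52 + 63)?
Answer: -23014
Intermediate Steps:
M = -1359 (M = -6 + 3*(-41*(-52 + 63)) = -6 + 3*(-41*11) = -6 + 3*(-451) = -6 - 1353 = -1359)
-21655 + M = -21655 - 1359 = -23014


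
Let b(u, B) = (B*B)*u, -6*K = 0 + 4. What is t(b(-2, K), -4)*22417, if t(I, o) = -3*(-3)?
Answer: 201753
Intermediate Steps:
K = -⅔ (K = -(0 + 4)/6 = -⅙*4 = -⅔ ≈ -0.66667)
b(u, B) = u*B² (b(u, B) = B²*u = u*B²)
t(I, o) = 9
t(b(-2, K), -4)*22417 = 9*22417 = 201753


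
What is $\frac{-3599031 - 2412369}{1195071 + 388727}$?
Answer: $- \frac{3005700}{791899} \approx -3.7956$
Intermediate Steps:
$\frac{-3599031 - 2412369}{1195071 + 388727} = \frac{-3599031 - 2412369}{1583798} = \left(-6011400\right) \frac{1}{1583798} = - \frac{3005700}{791899}$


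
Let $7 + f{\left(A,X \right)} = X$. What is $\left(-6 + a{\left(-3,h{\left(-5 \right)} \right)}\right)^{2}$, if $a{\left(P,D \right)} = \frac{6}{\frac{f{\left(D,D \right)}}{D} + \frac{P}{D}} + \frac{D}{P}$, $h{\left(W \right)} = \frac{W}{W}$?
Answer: $49$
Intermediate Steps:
$h{\left(W \right)} = 1$
$f{\left(A,X \right)} = -7 + X$
$a{\left(P,D \right)} = \frac{6}{\frac{P}{D} + \frac{-7 + D}{D}} + \frac{D}{P}$ ($a{\left(P,D \right)} = \frac{6}{\frac{-7 + D}{D} + \frac{P}{D}} + \frac{D}{P} = \frac{6}{\frac{P}{D} + \frac{-7 + D}{D}} + \frac{D}{P}$)
$\left(-6 + a{\left(-3,h{\left(-5 \right)} \right)}\right)^{2} = \left(-6 + 1 \frac{1}{-3} \frac{1}{-7 + 1 - 3} \left(-7 + 1 + 7 \left(-3\right)\right)\right)^{2} = \left(-6 + 1 \left(- \frac{1}{3}\right) \frac{1}{-9} \left(-7 + 1 - 21\right)\right)^{2} = \left(-6 + 1 \left(- \frac{1}{3}\right) \left(- \frac{1}{9}\right) \left(-27\right)\right)^{2} = \left(-6 - 1\right)^{2} = \left(-7\right)^{2} = 49$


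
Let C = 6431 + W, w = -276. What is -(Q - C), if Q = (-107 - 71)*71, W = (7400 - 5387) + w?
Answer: 20806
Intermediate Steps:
W = 1737 (W = (7400 - 5387) - 276 = 2013 - 276 = 1737)
C = 8168 (C = 6431 + 1737 = 8168)
Q = -12638 (Q = -178*71 = -12638)
-(Q - C) = -(-12638 - 1*8168) = -(-12638 - 8168) = -1*(-20806) = 20806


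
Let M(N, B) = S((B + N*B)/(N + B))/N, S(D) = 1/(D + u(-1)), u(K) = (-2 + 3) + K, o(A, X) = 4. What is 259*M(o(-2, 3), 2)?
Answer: 777/20 ≈ 38.850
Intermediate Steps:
u(K) = 1 + K
S(D) = 1/D (S(D) = 1/(D + (1 - 1)) = 1/(D + 0) = 1/D)
M(N, B) = (B + N)/(N*(B + B*N)) (M(N, B) = 1/((((B + N*B)/(N + B)))*N) = 1/((((B + B*N)/(B + N)))*N) = ((B + N)/(B + B*N))/N = (B + N)/(N*(B + B*N)))
259*M(o(-2, 3), 2) = 259*((2 + 4)/(2*4*(1 + 4))) = 259*((1/2)*(1/4)*6/5) = 259*((1/2)*(1/4)*(1/5)*6) = 259*(3/20) = 777/20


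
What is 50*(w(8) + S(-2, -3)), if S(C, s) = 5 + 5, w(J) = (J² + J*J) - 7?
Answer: 6550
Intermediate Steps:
w(J) = -7 + 2*J² (w(J) = (J² + J²) - 7 = 2*J² - 7 = -7 + 2*J²)
S(C, s) = 10
50*(w(8) + S(-2, -3)) = 50*((-7 + 2*8²) + 10) = 50*((-7 + 2*64) + 10) = 50*((-7 + 128) + 10) = 50*(121 + 10) = 50*131 = 6550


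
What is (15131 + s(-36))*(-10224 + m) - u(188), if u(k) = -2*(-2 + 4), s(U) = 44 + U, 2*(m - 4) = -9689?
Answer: -456122923/2 ≈ -2.2806e+8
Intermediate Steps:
m = -9681/2 (m = 4 + (½)*(-9689) = 4 - 9689/2 = -9681/2 ≈ -4840.5)
u(k) = -4 (u(k) = -2*2 = -4)
(15131 + s(-36))*(-10224 + m) - u(188) = (15131 + (44 - 36))*(-10224 - 9681/2) - 1*(-4) = (15131 + 8)*(-30129/2) + 4 = 15139*(-30129/2) + 4 = -456122931/2 + 4 = -456122923/2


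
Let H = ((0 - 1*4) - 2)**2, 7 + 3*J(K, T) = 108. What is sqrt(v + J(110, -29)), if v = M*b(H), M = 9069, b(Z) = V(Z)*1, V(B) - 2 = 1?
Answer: sqrt(245166)/3 ≈ 165.05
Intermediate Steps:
V(B) = 3 (V(B) = 2 + 1 = 3)
J(K, T) = 101/3 (J(K, T) = -7/3 + (1/3)*108 = -7/3 + 36 = 101/3)
H = 36 (H = ((0 - 4) - 2)**2 = (-4 - 2)**2 = (-6)**2 = 36)
b(Z) = 3 (b(Z) = 3*1 = 3)
v = 27207 (v = 9069*3 = 27207)
sqrt(v + J(110, -29)) = sqrt(27207 + 101/3) = sqrt(81722/3) = sqrt(245166)/3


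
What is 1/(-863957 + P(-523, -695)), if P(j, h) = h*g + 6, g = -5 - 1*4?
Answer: -1/857696 ≈ -1.1659e-6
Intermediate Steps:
g = -9 (g = -5 - 4 = -9)
P(j, h) = 6 - 9*h (P(j, h) = h*(-9) + 6 = -9*h + 6 = 6 - 9*h)
1/(-863957 + P(-523, -695)) = 1/(-863957 + (6 - 9*(-695))) = 1/(-863957 + (6 + 6255)) = 1/(-863957 + 6261) = 1/(-857696) = -1/857696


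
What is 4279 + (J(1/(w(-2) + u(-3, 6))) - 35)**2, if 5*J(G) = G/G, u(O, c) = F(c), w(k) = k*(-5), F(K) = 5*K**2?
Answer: 137251/25 ≈ 5490.0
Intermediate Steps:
w(k) = -5*k
u(O, c) = 5*c**2
J(G) = 1/5 (J(G) = (G/G)/5 = (1/5)*1 = 1/5)
4279 + (J(1/(w(-2) + u(-3, 6))) - 35)**2 = 4279 + (1/5 - 35)**2 = 4279 + (-174/5)**2 = 4279 + 30276/25 = 137251/25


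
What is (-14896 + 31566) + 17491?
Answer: 34161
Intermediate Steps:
(-14896 + 31566) + 17491 = 16670 + 17491 = 34161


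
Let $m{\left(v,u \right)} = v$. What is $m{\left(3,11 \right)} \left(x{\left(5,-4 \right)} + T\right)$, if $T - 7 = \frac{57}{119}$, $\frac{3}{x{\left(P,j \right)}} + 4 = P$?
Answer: $\frac{3741}{119} \approx 31.437$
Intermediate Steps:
$x{\left(P,j \right)} = \frac{3}{-4 + P}$
$T = \frac{890}{119}$ ($T = 7 + \frac{57}{119} = \frac{890}{119} \approx 7.479$)
$m{\left(3,11 \right)} \left(x{\left(5,-4 \right)} + T\right) = 3 \left(\frac{3}{-4 + 5} + \frac{890}{119}\right) = 3 \left(\frac{3}{1} + \frac{890}{119}\right) = 3 \left(3 \cdot 1 + \frac{890}{119}\right) = 3 \left(3 + \frac{890}{119}\right) = 3 \cdot \frac{1247}{119} = \frac{3741}{119}$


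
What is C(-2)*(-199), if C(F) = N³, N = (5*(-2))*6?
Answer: 42984000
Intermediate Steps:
N = -60 (N = -10*6 = -60)
C(F) = -216000 (C(F) = (-60)³ = -216000)
C(-2)*(-199) = -216000*(-199) = 42984000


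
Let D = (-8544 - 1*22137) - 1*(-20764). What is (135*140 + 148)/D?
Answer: -19048/9917 ≈ -1.9207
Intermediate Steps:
D = -9917 (D = (-8544 - 22137) + 20764 = -30681 + 20764 = -9917)
(135*140 + 148)/D = (135*140 + 148)/(-9917) = (18900 + 148)*(-1/9917) = 19048*(-1/9917) = -19048/9917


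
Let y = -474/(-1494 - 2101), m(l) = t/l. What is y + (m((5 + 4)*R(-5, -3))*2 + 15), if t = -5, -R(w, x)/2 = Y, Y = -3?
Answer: 1450798/97065 ≈ 14.947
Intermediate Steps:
R(w, x) = 6 (R(w, x) = -2*(-3) = 6)
m(l) = -5/l
y = 474/3595 (y = -474/(-3595) = -474*(-1/3595) = 474/3595 ≈ 0.13185)
y + (m((5 + 4)*R(-5, -3))*2 + 15) = 474/3595 + (-5*1/(6*(5 + 4))*2 + 15) = 474/3595 + (-5/(9*6)*2 + 15) = 474/3595 + (-5/54*2 + 15) = 474/3595 + (-5/27 + 15) = 474/3595 + 400/27 = 1450798/97065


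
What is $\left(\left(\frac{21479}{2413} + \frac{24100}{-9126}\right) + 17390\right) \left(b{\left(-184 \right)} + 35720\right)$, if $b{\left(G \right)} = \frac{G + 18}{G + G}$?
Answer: $\frac{1258920925141701031}{2025935496} \approx 6.214 \cdot 10^{8}$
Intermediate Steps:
$b{\left(G \right)} = \frac{18 + G}{2 G}$
$\left(\left(\frac{21479}{2413} + \frac{24100}{-9126}\right) + 17390\right) \left(b{\left(-184 \right)} + 35720\right) = \left(\left(\frac{21479}{2413} + \frac{24100}{-9126}\right) + 17390\right) \left(\frac{18 - 184}{2 \left(-184\right)} + 35720\right) = \left(\left(21479 \cdot \frac{1}{2413} + 24100 \left(- \frac{1}{9126}\right)\right) + 17390\right) \left(\frac{1}{2} \left(- \frac{1}{184}\right) \left(-166\right) + 35720\right) = \left(\left(\frac{21479}{2413} - \frac{12050}{4563}\right) + 17390\right) \left(\frac{83}{184} + 35720\right) = \left(\frac{68932027}{11010519} + 17390\right) \frac{6572563}{184} = \frac{191541857437}{11010519} \cdot \frac{6572563}{184} = \frac{1258920925141701031}{2025935496}$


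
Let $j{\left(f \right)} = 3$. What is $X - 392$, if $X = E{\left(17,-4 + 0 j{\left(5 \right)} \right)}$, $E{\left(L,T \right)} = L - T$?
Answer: $-371$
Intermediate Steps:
$X = 21$ ($X = 17 - \left(-4 + 0 \cdot 3\right) = 17 - \left(-4 + 0\right) = 17 - -4 = 17 + 4 = 21$)
$X - 392 = 21 - 392 = -371$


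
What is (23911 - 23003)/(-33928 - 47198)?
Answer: -454/40563 ≈ -0.011192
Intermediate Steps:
(23911 - 23003)/(-33928 - 47198) = 908/(-81126) = 908*(-1/81126) = -454/40563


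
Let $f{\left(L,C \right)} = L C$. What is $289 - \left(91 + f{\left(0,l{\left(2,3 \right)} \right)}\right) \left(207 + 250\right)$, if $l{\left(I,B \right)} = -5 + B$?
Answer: $-41298$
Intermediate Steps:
$f{\left(L,C \right)} = C L$
$289 - \left(91 + f{\left(0,l{\left(2,3 \right)} \right)}\right) \left(207 + 250\right) = 289 - \left(91 + \left(-5 + 3\right) 0\right) \left(207 + 250\right) = 289 - \left(91 - 0\right) 457 = 289 - \left(91 + 0\right) 457 = 289 - 91 \cdot 457 = 289 - 41587 = -41298$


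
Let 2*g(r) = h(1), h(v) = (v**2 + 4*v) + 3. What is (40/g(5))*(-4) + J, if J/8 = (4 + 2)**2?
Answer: 248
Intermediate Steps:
h(v) = 3 + v**2 + 4*v
g(r) = 4 (g(r) = (3 + 1**2 + 4*1)/2 = (3 + 1 + 4)/2 = (1/2)*8 = 4)
J = 288 (J = 8*(4 + 2)**2 = 8*6**2 = 8*36 = 288)
(40/g(5))*(-4) + J = (40/4)*(-4) + 288 = (40*(1/4))*(-4) + 288 = 10*(-4) + 288 = -40 + 288 = 248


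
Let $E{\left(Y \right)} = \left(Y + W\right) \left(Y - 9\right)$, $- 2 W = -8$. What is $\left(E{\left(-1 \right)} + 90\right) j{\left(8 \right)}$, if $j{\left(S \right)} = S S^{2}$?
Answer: $30720$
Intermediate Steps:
$W = 4$ ($W = \left(- \frac{1}{2}\right) \left(-8\right) = 4$)
$j{\left(S \right)} = S^{3}$
$E{\left(Y \right)} = \left(-9 + Y\right) \left(4 + Y\right)$ ($E{\left(Y \right)} = \left(Y + 4\right) \left(Y - 9\right) = \left(4 + Y\right) \left(-9 + Y\right) = \left(-9 + Y\right) \left(4 + Y\right)$)
$\left(E{\left(-1 \right)} + 90\right) j{\left(8 \right)} = \left(\left(-36 + \left(-1\right)^{2} - -5\right) + 90\right) 8^{3} = \left(\left(-36 + 1 + 5\right) + 90\right) 512 = \left(-30 + 90\right) 512 = 60 \cdot 512 = 30720$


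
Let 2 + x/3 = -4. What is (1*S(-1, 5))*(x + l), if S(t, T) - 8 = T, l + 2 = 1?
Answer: -247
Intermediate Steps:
l = -1 (l = -2 + 1 = -1)
S(t, T) = 8 + T
x = -18 (x = -6 + 3*(-4) = -6 - 12 = -18)
(1*S(-1, 5))*(x + l) = (1*(8 + 5))*(-18 - 1) = (1*13)*(-19) = 13*(-19) = -247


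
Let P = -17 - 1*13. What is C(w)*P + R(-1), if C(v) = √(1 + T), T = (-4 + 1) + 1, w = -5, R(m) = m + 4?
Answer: 3 - 30*I ≈ 3.0 - 30.0*I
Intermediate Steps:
R(m) = 4 + m
T = -2 (T = -3 + 1 = -2)
C(v) = I (C(v) = √(1 - 2) = √(-1) = I)
P = -30 (P = -17 - 13 = -30)
C(w)*P + R(-1) = I*(-30) + (4 - 1) = -30*I + 3 = 3 - 30*I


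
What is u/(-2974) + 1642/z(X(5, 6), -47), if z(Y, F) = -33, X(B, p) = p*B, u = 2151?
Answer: -4954291/98142 ≈ -50.481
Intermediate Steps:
X(B, p) = B*p
u/(-2974) + 1642/z(X(5, 6), -47) = 2151/(-2974) + 1642/(-33) = 2151*(-1/2974) + 1642*(-1/33) = -2151/2974 - 1642/33 = -4954291/98142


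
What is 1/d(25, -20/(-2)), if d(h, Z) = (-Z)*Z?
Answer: -1/100 ≈ -0.010000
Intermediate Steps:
d(h, Z) = -Z²
1/d(25, -20/(-2)) = 1/(-(-20/(-2))²) = 1/(-(-20*(-½))²) = 1/(-1*10²) = 1/(-1*100) = 1/(-100) = -1/100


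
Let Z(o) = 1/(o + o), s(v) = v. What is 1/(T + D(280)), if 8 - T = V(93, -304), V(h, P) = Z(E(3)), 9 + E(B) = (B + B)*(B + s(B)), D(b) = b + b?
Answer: 54/30671 ≈ 0.0017606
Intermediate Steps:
D(b) = 2*b
E(B) = -9 + 4*B² (E(B) = -9 + (B + B)*(B + B) = -9 + (2*B)*(2*B) = -9 + 4*B²)
Z(o) = 1/(2*o)
V(h, P) = 1/54 (V(h, P) = 1/(2*(-9 + 4*3²)) = 1/(2*(-9 + 4*9)) = 1/(2*(-9 + 36)) = (½)/27 = (½)*(1/27) = 1/54)
T = 431/54 (T = 8 - 1*1/54 = 8 - 1/54 = 431/54 ≈ 7.9815)
1/(T + D(280)) = 1/(431/54 + 2*280) = 1/(431/54 + 560) = 1/(30671/54) = 54/30671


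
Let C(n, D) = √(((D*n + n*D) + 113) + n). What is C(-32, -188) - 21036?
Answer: -21036 + √12113 ≈ -20926.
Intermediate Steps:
C(n, D) = √(113 + n + 2*D*n) (C(n, D) = √(((D*n + D*n) + 113) + n) = √((2*D*n + 113) + n) = √((113 + 2*D*n) + n) = √(113 + n + 2*D*n))
C(-32, -188) - 21036 = √(113 - 32 + 2*(-188)*(-32)) - 21036 = √(113 - 32 + 12032) - 21036 = √12113 - 21036 = -21036 + √12113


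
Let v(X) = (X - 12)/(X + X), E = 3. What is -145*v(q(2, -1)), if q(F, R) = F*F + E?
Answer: 725/14 ≈ 51.786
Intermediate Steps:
q(F, R) = 3 + F² (q(F, R) = F*F + 3 = F² + 3 = 3 + F²)
v(X) = (-12 + X)/(2*X) (v(X) = (-12 + X)/((2*X)) = (-12 + X)*(1/(2*X)) = (-12 + X)/(2*X))
-145*v(q(2, -1)) = -145*(-12 + (3 + 2²))/(2*(3 + 2²)) = -145*(-12 + (3 + 4))/(2*(3 + 4)) = -145*(-12 + 7)/(2*7) = -145*(-5)/(2*7) = -145*(-5/14) = 725/14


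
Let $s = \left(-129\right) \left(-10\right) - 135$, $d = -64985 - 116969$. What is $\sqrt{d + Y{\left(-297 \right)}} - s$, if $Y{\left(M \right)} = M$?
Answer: $-1155 + i \sqrt{182251} \approx -1155.0 + 426.91 i$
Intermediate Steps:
$d = -181954$ ($d = -64985 - 116969 = -181954$)
$s = 1155$ ($s = 1290 - 135 = 1155$)
$\sqrt{d + Y{\left(-297 \right)}} - s = \sqrt{-181954 - 297} - 1155 = \sqrt{-182251} - 1155 = i \sqrt{182251} - 1155 = -1155 + i \sqrt{182251}$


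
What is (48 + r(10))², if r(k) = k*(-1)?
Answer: 1444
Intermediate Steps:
r(k) = -k
(48 + r(10))² = (48 - 1*10)² = (48 - 10)² = 38² = 1444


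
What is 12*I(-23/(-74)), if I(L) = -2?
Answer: -24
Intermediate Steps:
12*I(-23/(-74)) = 12*(-2) = -24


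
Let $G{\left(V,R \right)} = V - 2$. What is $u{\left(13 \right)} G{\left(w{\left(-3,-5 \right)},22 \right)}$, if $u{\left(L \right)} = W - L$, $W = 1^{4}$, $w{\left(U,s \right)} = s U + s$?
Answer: $-96$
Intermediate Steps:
$w{\left(U,s \right)} = s + U s$ ($w{\left(U,s \right)} = U s + s = s + U s$)
$W = 1$
$u{\left(L \right)} = 1 - L$
$G{\left(V,R \right)} = -2 + V$ ($G{\left(V,R \right)} = V - 2 = -2 + V$)
$u{\left(13 \right)} G{\left(w{\left(-3,-5 \right)},22 \right)} = \left(1 - 13\right) \left(-2 - 5 \left(1 - 3\right)\right) = \left(1 - 13\right) \left(-2 - -10\right) = - 12 \left(-2 + 10\right) = \left(-12\right) 8 = -96$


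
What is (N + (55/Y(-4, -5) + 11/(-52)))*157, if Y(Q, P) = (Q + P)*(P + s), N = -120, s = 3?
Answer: -8608153/468 ≈ -18394.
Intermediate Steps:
Y(Q, P) = (3 + P)*(P + Q) (Y(Q, P) = (Q + P)*(P + 3) = (P + Q)*(3 + P) = (3 + P)*(P + Q))
(N + (55/Y(-4, -5) + 11/(-52)))*157 = (-120 + (55/((-5)² + 3*(-5) + 3*(-4) - 5*(-4)) + 11/(-52)))*157 = (-120 + (55/(25 - 15 - 12 + 20) + 11*(-1/52)))*157 = (-120 + (55/18 - 11/52))*157 = (-120 + 1331/468)*157 = -54829/468*157 = -8608153/468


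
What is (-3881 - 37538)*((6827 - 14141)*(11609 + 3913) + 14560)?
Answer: 4701609360812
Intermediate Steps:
(-3881 - 37538)*((6827 - 14141)*(11609 + 3913) + 14560) = -41419*(-7314*15522 + 14560) = -41419*(-113527908 + 14560) = -41419*(-113513348) = 4701609360812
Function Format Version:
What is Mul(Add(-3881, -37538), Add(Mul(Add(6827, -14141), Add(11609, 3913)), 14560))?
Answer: 4701609360812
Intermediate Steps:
Mul(Add(-3881, -37538), Add(Mul(Add(6827, -14141), Add(11609, 3913)), 14560)) = Mul(-41419, Add(Mul(-7314, 15522), 14560)) = Mul(-41419, Add(-113527908, 14560)) = Mul(-41419, -113513348) = 4701609360812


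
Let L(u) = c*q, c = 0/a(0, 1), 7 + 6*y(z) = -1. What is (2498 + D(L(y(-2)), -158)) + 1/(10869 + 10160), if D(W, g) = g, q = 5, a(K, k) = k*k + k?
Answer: 49207861/21029 ≈ 2340.0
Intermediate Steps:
a(K, k) = k + k**2 (a(K, k) = k**2 + k = k + k**2)
y(z) = -4/3 (y(z) = -7/6 + (1/6)*(-1) = -7/6 - 1/6 = -4/3)
c = 0 (c = 0/((1*(1 + 1))) = 0/((1*2)) = 0/2 = 0*(1/2) = 0)
L(u) = 0 (L(u) = 0*5 = 0)
(2498 + D(L(y(-2)), -158)) + 1/(10869 + 10160) = (2498 - 158) + 1/(10869 + 10160) = 2340 + 1/21029 = 49207861/21029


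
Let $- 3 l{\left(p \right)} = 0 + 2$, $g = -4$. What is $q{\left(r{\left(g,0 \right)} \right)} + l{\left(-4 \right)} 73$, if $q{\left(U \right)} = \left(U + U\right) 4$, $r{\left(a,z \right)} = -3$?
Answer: $- \frac{218}{3} \approx -72.667$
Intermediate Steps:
$l{\left(p \right)} = - \frac{2}{3}$ ($l{\left(p \right)} = - \frac{0 + 2}{3} = \left(- \frac{1}{3}\right) 2 = - \frac{2}{3}$)
$q{\left(U \right)} = 8 U$ ($q{\left(U \right)} = 2 U 4 = 8 U$)
$q{\left(r{\left(g,0 \right)} \right)} + l{\left(-4 \right)} 73 = 8 \left(-3\right) - \frac{146}{3} = -24 - \frac{146}{3} = - \frac{218}{3}$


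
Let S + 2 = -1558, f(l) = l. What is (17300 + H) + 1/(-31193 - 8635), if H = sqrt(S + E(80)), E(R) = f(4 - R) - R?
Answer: 689024399/39828 + 2*I*sqrt(429) ≈ 17300.0 + 41.425*I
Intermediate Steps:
E(R) = 4 - 2*R (E(R) = (4 - R) - R = 4 - 2*R)
S = -1560 (S = -2 - 1558 = -1560)
H = 2*I*sqrt(429) (H = sqrt(-1560 + (4 - 2*80)) = sqrt(-1560 + (4 - 160)) = sqrt(-1560 - 156) = sqrt(-1716) = 2*I*sqrt(429) ≈ 41.425*I)
(17300 + H) + 1/(-31193 - 8635) = (17300 + 2*I*sqrt(429)) + 1/(-31193 - 8635) = (17300 + 2*I*sqrt(429)) + 1/(-39828) = (17300 + 2*I*sqrt(429)) - 1/39828 = 689024399/39828 + 2*I*sqrt(429)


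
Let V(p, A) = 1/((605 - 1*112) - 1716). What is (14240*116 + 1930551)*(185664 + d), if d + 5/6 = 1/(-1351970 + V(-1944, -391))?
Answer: 6598473868497023484221/9920755866 ≈ 6.6512e+11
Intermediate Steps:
V(p, A) = -1/1223 (V(p, A) = 1/((605 - 112) - 1716) = 1/(493 - 1716) = 1/(-1223) = -1/1223)
d = -8267303893/9920755866 (d = -⅚ + 1/(-1351970 - 1/1223) = -⅚ + 1/(-1653459311/1223) = -⅚ - 1223/1653459311 = -8267303893/9920755866 ≈ -0.83333)
(14240*116 + 1930551)*(185664 + d) = (14240*116 + 1930551)*(185664 - 8267303893/9920755866) = (1651840 + 1930551)*(1841918949801131/9920755866) = 3582391*(1841918949801131/9920755866) = 6598473868497023484221/9920755866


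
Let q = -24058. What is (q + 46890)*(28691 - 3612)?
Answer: 572603728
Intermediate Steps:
(q + 46890)*(28691 - 3612) = (-24058 + 46890)*(28691 - 3612) = 22832*25079 = 572603728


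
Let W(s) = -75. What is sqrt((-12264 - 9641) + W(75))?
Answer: 2*I*sqrt(5495) ≈ 148.26*I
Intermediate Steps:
sqrt((-12264 - 9641) + W(75)) = sqrt((-12264 - 9641) - 75) = sqrt(-21905 - 75) = sqrt(-21980) = 2*I*sqrt(5495)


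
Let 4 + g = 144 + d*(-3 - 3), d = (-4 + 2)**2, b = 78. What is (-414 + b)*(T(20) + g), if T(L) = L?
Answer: -45696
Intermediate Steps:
d = 4 (d = (-2)**2 = 4)
g = 116 (g = -4 + (144 + 4*(-3 - 3)) = -4 + (144 + 4*(-6)) = -4 + (144 - 24) = -4 + 120 = 116)
(-414 + b)*(T(20) + g) = (-414 + 78)*(20 + 116) = -336*136 = -45696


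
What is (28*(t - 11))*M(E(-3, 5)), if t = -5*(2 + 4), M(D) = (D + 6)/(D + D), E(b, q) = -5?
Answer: 574/5 ≈ 114.80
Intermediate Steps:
M(D) = (6 + D)/(2*D) (M(D) = (6 + D)/((2*D)) = (6 + D)*(1/(2*D)) = (6 + D)/(2*D))
t = -30 (t = -5*6 = -30)
(28*(t - 11))*M(E(-3, 5)) = (28*(-30 - 11))*((1/2)*(6 - 5)/(-5)) = (28*(-41))*((1/2)*(-1/5)*1) = -1148*(-1/10) = 574/5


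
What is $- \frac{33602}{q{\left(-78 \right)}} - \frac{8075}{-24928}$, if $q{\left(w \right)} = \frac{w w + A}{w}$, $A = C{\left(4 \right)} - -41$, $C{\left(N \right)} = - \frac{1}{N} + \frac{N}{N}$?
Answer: $\frac{13765190863}{32147936} \approx 428.18$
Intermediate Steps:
$C{\left(N \right)} = 1 - \frac{1}{N}$ ($C{\left(N \right)} = - \frac{1}{N} + 1 = 1 - \frac{1}{N}$)
$A = \frac{167}{4}$ ($A = \frac{-1 + 4}{4} - -41 = \frac{1}{4} \cdot 3 + 41 = \frac{3}{4} + 41 = \frac{167}{4} \approx 41.75$)
$q{\left(w \right)} = \frac{\frac{167}{4} + w^{2}}{w}$ ($q{\left(w \right)} = \frac{w w + \frac{167}{4}}{w} = \frac{w^{2} + \frac{167}{4}}{w} = \frac{\frac{167}{4} + w^{2}}{w}$)
$- \frac{33602}{q{\left(-78 \right)}} - \frac{8075}{-24928} = - \frac{33602}{-78 + \frac{167}{4 \left(-78\right)}} - \frac{8075}{-24928} = - \frac{33602}{-78 + \frac{167}{4} \left(- \frac{1}{78}\right)} - - \frac{425}{1312} = - \frac{33602}{-78 - \frac{167}{312}} + \frac{425}{1312} = - \frac{33602}{- \frac{24503}{312}} + \frac{425}{1312} = \left(-33602\right) \left(- \frac{312}{24503}\right) + \frac{425}{1312} = \frac{10483824}{24503} + \frac{425}{1312} = \frac{13765190863}{32147936}$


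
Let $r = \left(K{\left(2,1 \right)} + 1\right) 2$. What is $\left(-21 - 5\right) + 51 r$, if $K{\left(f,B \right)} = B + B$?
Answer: $280$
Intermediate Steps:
$K{\left(f,B \right)} = 2 B$
$r = 6$ ($r = \left(2 \cdot 1 + 1\right) 2 = \left(2 + 1\right) 2 = 3 \cdot 2 = 6$)
$\left(-21 - 5\right) + 51 r = \left(-21 - 5\right) + 51 \cdot 6 = -26 + 306 = 280$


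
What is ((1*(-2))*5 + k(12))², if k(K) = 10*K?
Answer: 12100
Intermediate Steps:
((1*(-2))*5 + k(12))² = ((1*(-2))*5 + 10*12)² = (-2*5 + 120)² = (-10 + 120)² = 110² = 12100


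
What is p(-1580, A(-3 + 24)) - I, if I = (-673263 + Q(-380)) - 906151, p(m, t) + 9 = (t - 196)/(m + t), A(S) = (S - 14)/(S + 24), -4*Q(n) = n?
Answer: 112277894643/71093 ≈ 1.5793e+6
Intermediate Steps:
Q(n) = -n/4
A(S) = (-14 + S)/(24 + S)
p(m, t) = -9 + (-196 + t)/(m + t) (p(m, t) = -9 + (t - 196)/(m + t) = -9 + (-196 + t)/(m + t))
I = -1579319 (I = (-673263 - ¼*(-380)) - 906151 = (-673263 + 95) - 906151 = -673168 - 906151 = -1579319)
p(-1580, A(-3 + 24)) - I = (-196 - 9*(-1580) - 8*(-14 + (-3 + 24))/(24 + (-3 + 24)))/(-1580 + (-14 + (-3 + 24))/(24 + (-3 + 24))) - 1*(-1579319) = (-196 + 14220 - 8*(-14 + 21)/(24 + 21))/(-1580 + (-14 + 21)/(24 + 21)) + 1579319 = (-196 + 14220 - 8*7/45)/(-1580 + 7/45) + 1579319 = (-196 + 14220 - 56/45)/(-71093/45) + 1579319 = -45/71093*631024/45 + 1579319 = -631024/71093 + 1579319 = 112277894643/71093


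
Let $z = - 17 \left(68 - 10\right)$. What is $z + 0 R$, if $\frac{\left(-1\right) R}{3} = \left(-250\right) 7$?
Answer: $-986$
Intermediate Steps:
$z = -986$ ($z = \left(-17\right) 58 = -986$)
$R = 5250$ ($R = - 3 \left(\left(-250\right) 7\right) = \left(-3\right) \left(-1750\right) = 5250$)
$z + 0 R = -986 + 0 \cdot 5250 = -986 + 0 = -986$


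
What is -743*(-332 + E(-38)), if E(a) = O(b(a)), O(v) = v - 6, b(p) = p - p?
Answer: 251134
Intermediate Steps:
b(p) = 0
O(v) = -6 + v
E(a) = -6 (E(a) = -6 + 0 = -6)
-743*(-332 + E(-38)) = -743*(-332 - 6) = -743*(-338) = 251134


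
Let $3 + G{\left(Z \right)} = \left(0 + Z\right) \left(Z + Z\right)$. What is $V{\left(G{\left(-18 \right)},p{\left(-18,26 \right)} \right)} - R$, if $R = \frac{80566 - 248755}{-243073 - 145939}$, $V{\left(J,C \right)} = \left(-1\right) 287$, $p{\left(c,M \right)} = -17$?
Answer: $- \frac{111814633}{389012} \approx -287.43$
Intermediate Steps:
$G{\left(Z \right)} = -3 + 2 Z^{2}$ ($G{\left(Z \right)} = -3 + \left(0 + Z\right) \left(Z + Z\right) = -3 + Z 2 Z = -3 + 2 Z^{2}$)
$V{\left(J,C \right)} = -287$
$R = \frac{168189}{389012}$ ($R = - \frac{168189}{-389012} = \left(-168189\right) \left(- \frac{1}{389012}\right) = \frac{168189}{389012} \approx 0.43235$)
$V{\left(G{\left(-18 \right)},p{\left(-18,26 \right)} \right)} - R = -287 - \frac{168189}{389012} = - \frac{111814633}{389012}$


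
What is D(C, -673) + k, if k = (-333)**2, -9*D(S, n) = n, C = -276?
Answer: 998674/9 ≈ 1.1096e+5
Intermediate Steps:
D(S, n) = -n/9
k = 110889
D(C, -673) + k = -1/9*(-673) + 110889 = 673/9 + 110889 = 998674/9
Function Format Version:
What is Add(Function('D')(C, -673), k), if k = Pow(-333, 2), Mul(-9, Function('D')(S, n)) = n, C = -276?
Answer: Rational(998674, 9) ≈ 1.1096e+5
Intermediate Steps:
Function('D')(S, n) = Mul(Rational(-1, 9), n)
k = 110889
Add(Function('D')(C, -673), k) = Add(Mul(Rational(-1, 9), -673), 110889) = Add(Rational(673, 9), 110889) = Rational(998674, 9)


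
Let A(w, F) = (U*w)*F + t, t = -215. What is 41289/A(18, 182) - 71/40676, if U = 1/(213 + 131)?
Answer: -144435791945/718785596 ≈ -200.94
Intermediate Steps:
U = 1/344 ≈ 0.0029070
A(w, F) = -215 + F*w/344 (A(w, F) = (w/344)*F - 215 = F*w/344 - 215 = -215 + F*w/344)
41289/A(18, 182) - 71/40676 = 41289/(-215 + (1/344)*182*18) - 71/40676 = 41289/(-215 + 819/86) - 71*1/40676 = 41289/(-17671/86) - 71/40676 = 41289*(-86/17671) - 71/40676 = -3550854/17671 - 71/40676 = -144435791945/718785596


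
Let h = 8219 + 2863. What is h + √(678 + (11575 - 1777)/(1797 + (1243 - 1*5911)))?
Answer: 11082 + 26*√913935/957 ≈ 11108.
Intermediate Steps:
h = 11082
h + √(678 + (11575 - 1777)/(1797 + (1243 - 1*5911))) = 11082 + √(678 + (11575 - 1777)/(1797 + (1243 - 1*5911))) = 11082 + √(678 + 9798/(1797 + (1243 - 5911))) = 11082 + √(678 + 9798/(1797 - 4668)) = 11082 + √(678 + 9798/(-2871)) = 11082 + √(678 + 9798*(-1/2871)) = 11082 + √(678 - 3266/957) = 11082 + √(645580/957) = 11082 + 26*√913935/957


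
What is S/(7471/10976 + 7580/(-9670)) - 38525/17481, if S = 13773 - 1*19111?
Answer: 330122903090167/6382610277 ≈ 51722.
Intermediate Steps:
S = -5338 (S = 13773 - 19111 = -5338)
S/(7471/10976 + 7580/(-9670)) - 38525/17481 = -5338/(7471/10976 + 7580/(-9670)) - 38525/17481 = -5338/(7471*(1/10976) + 7580*(-1/9670)) - 38525*1/17481 = -5338/(7471/10976 - 758/967) - 38525/17481 = -5338/(-1095351/10613792) - 38525/17481 = -5338*(-10613792/1095351) - 38525/17481 = 56656421696/1095351 - 38525/17481 = 330122903090167/6382610277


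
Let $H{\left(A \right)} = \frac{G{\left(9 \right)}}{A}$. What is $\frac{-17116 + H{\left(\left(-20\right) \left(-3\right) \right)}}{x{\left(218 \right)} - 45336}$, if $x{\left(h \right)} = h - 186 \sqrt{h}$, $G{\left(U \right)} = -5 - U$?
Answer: $\frac{11583753233}{30421379940} - \frac{15918097 \sqrt{218}}{10140459980} \approx 0.3576$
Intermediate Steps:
$H{\left(A \right)} = - \frac{14}{A}$ ($H{\left(A \right)} = \frac{-5 - 9}{A} = - \frac{14}{A}$)
$\frac{-17116 + H{\left(\left(-20\right) \left(-3\right) \right)}}{x{\left(218 \right)} - 45336} = \frac{-17116 - \frac{14}{\left(-20\right) \left(-3\right)}}{\left(218 - 186 \sqrt{218}\right) - 45336} = \frac{-17116 - \frac{14}{60}}{-45118 - 186 \sqrt{218}} = \frac{-17116 - \frac{7}{30}}{-45118 - 186 \sqrt{218}} = - \frac{513487}{30 \left(-45118 - 186 \sqrt{218}\right)}$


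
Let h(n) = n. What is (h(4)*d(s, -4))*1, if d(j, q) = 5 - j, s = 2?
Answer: 12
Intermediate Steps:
(h(4)*d(s, -4))*1 = (4*(5 - 1*2))*1 = (4*(5 - 2))*1 = (4*3)*1 = 12*1 = 12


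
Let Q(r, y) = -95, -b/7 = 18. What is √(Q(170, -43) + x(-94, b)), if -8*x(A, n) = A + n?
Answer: 3*I*√30/2 ≈ 8.2158*I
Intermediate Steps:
b = -126 (b = -7*18 = -126)
x(A, n) = -A/8 - n/8 (x(A, n) = -(A + n)/8 = -A/8 - n/8)
√(Q(170, -43) + x(-94, b)) = √(-95 + (-⅛*(-94) - ⅛*(-126))) = √(-95 + (47/4 + 63/4)) = √(-95 + 55/2) = √(-135/2) = 3*I*√30/2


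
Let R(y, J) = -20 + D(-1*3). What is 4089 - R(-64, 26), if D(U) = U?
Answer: 4112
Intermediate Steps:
R(y, J) = -23 (R(y, J) = -20 - 1*3 = -20 - 3 = -23)
4089 - R(-64, 26) = 4089 - 1*(-23) = 4089 + 23 = 4112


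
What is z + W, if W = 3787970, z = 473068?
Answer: 4261038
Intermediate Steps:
z + W = 473068 + 3787970 = 4261038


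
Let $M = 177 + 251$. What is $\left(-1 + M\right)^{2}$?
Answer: $182329$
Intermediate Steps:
$M = 428$
$\left(-1 + M\right)^{2} = \left(-1 + 428\right)^{2} = 427^{2} = 182329$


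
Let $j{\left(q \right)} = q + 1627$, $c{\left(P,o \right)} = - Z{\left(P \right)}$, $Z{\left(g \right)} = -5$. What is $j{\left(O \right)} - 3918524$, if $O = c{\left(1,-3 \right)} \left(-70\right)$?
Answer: $-3917247$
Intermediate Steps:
$c{\left(P,o \right)} = 5$ ($c{\left(P,o \right)} = \left(-1\right) \left(-5\right) = 5$)
$O = -350$ ($O = 5 \left(-70\right) = -350$)
$j{\left(q \right)} = 1627 + q$
$j{\left(O \right)} - 3918524 = \left(1627 - 350\right) - 3918524 = 1277 - 3918524 = -3917247$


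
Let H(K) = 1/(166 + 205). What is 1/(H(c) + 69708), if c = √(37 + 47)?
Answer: 371/25861669 ≈ 1.4346e-5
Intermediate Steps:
c = 2*√21 (c = √84 = 2*√21 ≈ 9.1651)
H(K) = 1/371
1/(H(c) + 69708) = 1/(1/371 + 69708) = 1/(25861669/371) = 371/25861669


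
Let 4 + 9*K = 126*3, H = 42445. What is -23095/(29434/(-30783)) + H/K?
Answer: 69283255290/2752079 ≈ 25175.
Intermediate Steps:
K = 374/9 (K = -4/9 + (126*3)/9 = -4/9 + (⅑)*378 = -4/9 + 42 = 374/9 ≈ 41.556)
-23095/(29434/(-30783)) + H/K = -23095/(29434/(-30783)) + 42445/(374/9) = -23095/(29434*(-1/30783)) + 42445*(9/374) = -23095/(-29434/30783) + 382005/374 = -23095*(-30783/29434) + 382005/374 = 710933385/29434 + 382005/374 = 69283255290/2752079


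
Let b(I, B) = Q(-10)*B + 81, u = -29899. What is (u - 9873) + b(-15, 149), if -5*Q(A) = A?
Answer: -39393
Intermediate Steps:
Q(A) = -A/5
b(I, B) = 81 + 2*B (b(I, B) = (-1/5*(-10))*B + 81 = 2*B + 81 = 81 + 2*B)
(u - 9873) + b(-15, 149) = (-29899 - 9873) + (81 + 2*149) = -39772 + (81 + 298) = -39772 + 379 = -39393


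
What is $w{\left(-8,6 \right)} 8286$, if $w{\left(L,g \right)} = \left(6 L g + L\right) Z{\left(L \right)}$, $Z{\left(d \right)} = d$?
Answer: $19621248$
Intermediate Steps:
$w{\left(L,g \right)} = L \left(L + 6 L g\right)$ ($w{\left(L,g \right)} = \left(6 L g + L\right) L = \left(L + 6 L g\right) L = L \left(L + 6 L g\right)$)
$w{\left(-8,6 \right)} 8286 = \left(-8\right)^{2} \left(1 + 6 \cdot 6\right) 8286 = 64 \left(1 + 36\right) 8286 = 64 \cdot 37 \cdot 8286 = 2368 \cdot 8286 = 19621248$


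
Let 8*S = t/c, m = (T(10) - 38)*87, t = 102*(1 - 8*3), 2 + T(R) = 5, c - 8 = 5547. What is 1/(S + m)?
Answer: -22220/67661073 ≈ -0.00032840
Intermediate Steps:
c = 5555 (c = 8 + 5547 = 5555)
T(R) = 3 (T(R) = -2 + 5 = 3)
t = -2346 (t = 102*(1 - 24) = 102*(-23) = -2346)
m = -3045 (m = (3 - 38)*87 = -35*87 = -3045)
S = -1173/22220 (S = (-2346/5555)/8 = (-2346*1/5555)/8 = (1/8)*(-2346/5555) = -1173/22220 ≈ -0.052790)
1/(S + m) = 1/(-1173/22220 - 3045) = 1/(-67661073/22220) = -22220/67661073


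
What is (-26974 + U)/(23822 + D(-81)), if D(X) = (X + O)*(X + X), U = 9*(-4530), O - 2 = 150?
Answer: -2117/385 ≈ -5.4987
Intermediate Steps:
O = 152 (O = 2 + 150 = 152)
U = -40770
D(X) = 2*X*(152 + X) (D(X) = (X + 152)*(X + X) = (152 + X)*(2*X) = 2*X*(152 + X))
(-26974 + U)/(23822 + D(-81)) = (-26974 - 40770)/(23822 + 2*(-81)*(152 - 81)) = -67744/(23822 + 2*(-81)*71) = -67744/(23822 - 11502) = -67744/12320 = -67744*1/12320 = -2117/385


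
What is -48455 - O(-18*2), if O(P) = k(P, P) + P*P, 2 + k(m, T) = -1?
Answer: -49748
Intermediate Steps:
k(m, T) = -3 (k(m, T) = -2 - 1 = -3)
O(P) = -3 + P² (O(P) = -3 + P*P = -3 + P²)
-48455 - O(-18*2) = -48455 - (-3 + (-18*2)²) = -48455 - (-3 + (-36)²) = -48455 - (-3 + 1296) = -48455 - 1*1293 = -48455 - 1293 = -49748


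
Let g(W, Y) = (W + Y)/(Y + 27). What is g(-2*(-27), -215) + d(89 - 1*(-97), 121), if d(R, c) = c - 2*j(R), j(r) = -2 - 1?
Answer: 24037/188 ≈ 127.86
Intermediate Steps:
j(r) = -3
g(W, Y) = (W + Y)/(27 + Y)
d(R, c) = 6 + c (d(R, c) = c - 2*(-3) = c + 6 = 6 + c)
g(-2*(-27), -215) + d(89 - 1*(-97), 121) = (-2*(-27) - 215)/(27 - 215) + (6 + 121) = (54 - 215)/(-188) + 127 = -1/188*(-161) + 127 = 161/188 + 127 = 24037/188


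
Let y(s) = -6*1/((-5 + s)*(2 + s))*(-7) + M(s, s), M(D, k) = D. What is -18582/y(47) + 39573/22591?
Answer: -3413055991/8674944 ≈ -393.44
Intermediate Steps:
y(s) = s + 42/((-5 + s)*(2 + s)) (y(s) = -6*1/((-5 + s)*(2 + s))*(-7) + s = -6/((-5 + s)*(2 + s))*(-7) + s = 42/((-5 + s)*(2 + s)) + s = s + 42/((-5 + s)*(2 + s)))
-18582/y(47) + 39573/22591 = -18582*(10 - 1*47² + 3*47)/(-42 - 1*47³ + 3*47² + 10*47) + 39573/22591 = -18582*(10 - 1*2209 + 141)/(-42 - 1*103823 + 3*2209 + 470) + 39573*(1/22591) = -18582*(10 - 2209 + 141)/(-42 - 103823 + 6627 + 470) + 39573/22591 = -18582/(-96768/(-2058)) + 39573/22591 = -18582/((-1/2058*(-96768))) + 39573/22591 = -18582/2304/49 + 39573/22591 = -18582*49/2304 + 39573/22591 = -151753/384 + 39573/22591 = -3413055991/8674944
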